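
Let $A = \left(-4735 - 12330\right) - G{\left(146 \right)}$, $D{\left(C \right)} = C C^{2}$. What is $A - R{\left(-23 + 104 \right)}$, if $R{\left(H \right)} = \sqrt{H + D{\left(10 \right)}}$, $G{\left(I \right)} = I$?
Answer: $-17211 - \sqrt{1081} \approx -17244.0$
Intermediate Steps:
$D{\left(C \right)} = C^{3}$
$R{\left(H \right)} = \sqrt{1000 + H}$ ($R{\left(H \right)} = \sqrt{H + 10^{3}} = \sqrt{H + 1000} = \sqrt{1000 + H}$)
$A = -17211$ ($A = \left(-4735 - 12330\right) - 146 = -17065 - 146 = -17211$)
$A - R{\left(-23 + 104 \right)} = -17211 - \sqrt{1000 + \left(-23 + 104\right)} = -17211 - \sqrt{1000 + 81} = -17211 - \sqrt{1081}$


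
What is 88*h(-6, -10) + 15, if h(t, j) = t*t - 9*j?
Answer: 11103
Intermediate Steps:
h(t, j) = t² - 9*j
88*h(-6, -10) + 15 = 88*((-6)² - 9*(-10)) + 15 = 88*(36 + 90) + 15 = 88*126 + 15 = 11088 + 15 = 11103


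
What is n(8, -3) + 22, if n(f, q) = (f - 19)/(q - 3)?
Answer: 143/6 ≈ 23.833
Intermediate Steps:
n(f, q) = (-19 + f)/(-3 + q)
n(8, -3) + 22 = (-19 + 8)/(-3 - 3) + 22 = -11/(-6) + 22 = -⅙*(-11) + 22 = 11/6 + 22 = 143/6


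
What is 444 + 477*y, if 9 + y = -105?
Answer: -53934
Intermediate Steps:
y = -114 (y = -9 - 105 = -114)
444 + 477*y = 444 + 477*(-114) = 444 - 54378 = -53934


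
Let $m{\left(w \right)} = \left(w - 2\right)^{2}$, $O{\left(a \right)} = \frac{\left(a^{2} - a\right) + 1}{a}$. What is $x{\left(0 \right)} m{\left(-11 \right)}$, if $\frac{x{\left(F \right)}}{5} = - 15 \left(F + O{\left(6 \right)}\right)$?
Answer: $- \frac{130975}{2} \approx -65488.0$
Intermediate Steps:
$O{\left(a \right)} = \frac{1 + a^{2} - a}{a}$
$m{\left(w \right)} = \left(-2 + w\right)^{2}$
$x{\left(F \right)} = - \frac{775}{2} - 75 F$ ($x{\left(F \right)} = 5 \left(- 15 \left(F + \left(-1 + 6 + \frac{1}{6}\right)\right)\right) = 5 \left(- 15 \left(F + \frac{31}{6}\right)\right) = 5 \left(- 15 \left(\frac{31}{6} + F\right)\right) = 5 \left(- \frac{155}{2} - 15 F\right) = - \frac{775}{2} - 75 F$)
$x{\left(0 \right)} m{\left(-11 \right)} = \left(- \frac{775}{2} - 0\right) \left(-2 - 11\right)^{2} = \left(- \frac{775}{2} + 0\right) \left(-13\right)^{2} = \left(- \frac{775}{2}\right) 169 = - \frac{130975}{2}$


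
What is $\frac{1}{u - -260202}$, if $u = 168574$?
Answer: $\frac{1}{428776} \approx 2.3322 \cdot 10^{-6}$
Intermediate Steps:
$\frac{1}{u - -260202} = \frac{1}{168574 - -260202} = \frac{1}{168574 + \left(-122087 + 382289\right)} = \frac{1}{168574 + 260202} = \frac{1}{428776}$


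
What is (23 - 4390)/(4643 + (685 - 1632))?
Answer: -397/336 ≈ -1.1815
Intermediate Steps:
(23 - 4390)/(4643 + (685 - 1632)) = -4367/(4643 - 947) = -4367/3696 = -4367*1/3696 = -397/336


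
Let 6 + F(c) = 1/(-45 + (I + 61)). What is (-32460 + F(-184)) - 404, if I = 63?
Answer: -2596729/79 ≈ -32870.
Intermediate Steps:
F(c) = -473/79 (F(c) = -6 + 1/(-45 + (63 + 61)) = -6 + 1/(-45 + 124) = -6 + 1/79 = -473/79)
(-32460 + F(-184)) - 404 = (-32460 - 473/79) - 404 = -2564813/79 - 404 = -2596729/79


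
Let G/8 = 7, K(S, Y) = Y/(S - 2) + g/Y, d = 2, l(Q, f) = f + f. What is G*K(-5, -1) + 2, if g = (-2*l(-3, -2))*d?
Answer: -886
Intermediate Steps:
l(Q, f) = 2*f
g = 16 (g = -4*(-2)*2 = -2*(-4)*2 = 8*2 = 16)
K(S, Y) = 16/Y + Y/(-2 + S) (K(S, Y) = Y/(S - 2) + 16/Y = Y/(-2 + S) + 16/Y = 16/Y + Y/(-2 + S))
G = 56 (G = 8*7 = 56)
G*K(-5, -1) + 2 = 56*((-32 + (-1)**2 + 16*(-5))/((-1)*(-2 - 5))) + 2 = 56*(-1*(-32 + 1 - 80)/(-7)) + 2 = 56*(-1*(-1/7)*(-111)) + 2 = 56*(-111/7) + 2 = -888 + 2 = -886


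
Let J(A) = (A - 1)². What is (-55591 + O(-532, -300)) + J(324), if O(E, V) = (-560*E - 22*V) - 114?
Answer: 353144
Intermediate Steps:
O(E, V) = -114 - 560*E - 22*V
J(A) = (-1 + A)²
(-55591 + O(-532, -300)) + J(324) = (-55591 + (-114 - 560*(-532) - 22*(-300))) + (-1 + 324)² = (-55591 + (-114 + 297920 + 6600)) + 323² = (-55591 + 304406) + 104329 = 248815 + 104329 = 353144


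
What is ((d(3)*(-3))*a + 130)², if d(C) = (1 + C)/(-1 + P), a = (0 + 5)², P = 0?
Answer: 184900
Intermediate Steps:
a = 25 (a = 5² = 25)
d(C) = -1 - C (d(C) = (1 + C)/(-1 + 0) = (1 + C)/(-1) = (1 + C)*(-1) = -1 - C)
((d(3)*(-3))*a + 130)² = (((-1 - 1*3)*(-3))*25 + 130)² = (((-1 - 3)*(-3))*25 + 130)² = (-4*(-3)*25 + 130)² = (12*25 + 130)² = (300 + 130)² = 430² = 184900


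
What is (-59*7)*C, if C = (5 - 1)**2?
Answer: -6608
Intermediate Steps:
C = 16 (C = 4**2 = 16)
(-59*7)*C = -59*7*16 = -413*16 = -6608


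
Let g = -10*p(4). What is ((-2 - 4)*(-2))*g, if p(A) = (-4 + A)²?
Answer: 0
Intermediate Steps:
g = 0 (g = -10*(-4 + 4)² = -10*0² = -10*0 = 0)
((-2 - 4)*(-2))*g = ((-2 - 4)*(-2))*0 = -6*(-2)*0 = 12*0 = 0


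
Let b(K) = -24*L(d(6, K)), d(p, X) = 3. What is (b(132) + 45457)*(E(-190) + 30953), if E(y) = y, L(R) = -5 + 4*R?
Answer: 1393225507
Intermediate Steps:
b(K) = -168 (b(K) = -24*(-5 + 4*3) = -24*(-5 + 12) = -24*7 = -168)
(b(132) + 45457)*(E(-190) + 30953) = (-168 + 45457)*(-190 + 30953) = 45289*30763 = 1393225507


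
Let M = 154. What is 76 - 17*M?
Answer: -2542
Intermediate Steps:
76 - 17*M = 76 - 17*154 = 76 - 2618 = -2542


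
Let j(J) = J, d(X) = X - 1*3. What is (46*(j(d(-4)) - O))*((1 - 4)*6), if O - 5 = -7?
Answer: 4140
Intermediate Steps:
O = -2 (O = 5 - 7 = -2)
d(X) = -3 + X (d(X) = X - 3 = -3 + X)
(46*(j(d(-4)) - O))*((1 - 4)*6) = (46*((-3 - 4) - 1*(-2)))*((1 - 4)*6) = (46*(-7 + 2))*(-3*6) = (46*(-5))*(-18) = -230*(-18) = 4140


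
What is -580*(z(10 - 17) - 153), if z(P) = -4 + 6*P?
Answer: 115420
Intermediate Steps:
-580*(z(10 - 17) - 153) = -580*((-4 + 6*(10 - 17)) - 153) = -580*((-4 + 6*(-7)) - 153) = -580*((-4 - 42) - 153) = -580*(-46 - 153) = -580*(-199) = 115420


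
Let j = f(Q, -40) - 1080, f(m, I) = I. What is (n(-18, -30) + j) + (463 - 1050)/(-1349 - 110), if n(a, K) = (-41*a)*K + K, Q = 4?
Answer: -33979523/1459 ≈ -23290.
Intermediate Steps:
n(a, K) = K - 41*K*a (n(a, K) = -41*K*a + K = K - 41*K*a)
j = -1120 (j = -40 - 1080 = -1120)
(n(-18, -30) + j) + (463 - 1050)/(-1349 - 110) = (-30*(1 - 41*(-18)) - 1120) + (463 - 1050)/(-1349 - 110) = (-30*(1 + 738) - 1120) - 587/(-1459) = (-30*739 - 1120) - 587*(-1/1459) = (-22170 - 1120) + 587/1459 = -23290 + 587/1459 = -33979523/1459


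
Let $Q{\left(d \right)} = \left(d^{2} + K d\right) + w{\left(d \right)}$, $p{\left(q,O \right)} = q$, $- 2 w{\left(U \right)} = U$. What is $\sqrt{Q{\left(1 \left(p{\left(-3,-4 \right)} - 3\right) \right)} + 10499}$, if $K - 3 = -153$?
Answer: $\sqrt{11438} \approx 106.95$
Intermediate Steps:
$K = -150$ ($K = 3 - 153 = -150$)
$w{\left(U \right)} = - \frac{U}{2}$
$Q{\left(d \right)} = d^{2} - \frac{301 d}{2}$ ($Q{\left(d \right)} = \left(d^{2} - 150 d\right) - \frac{d}{2} = d^{2} - \frac{301 d}{2}$)
$\sqrt{Q{\left(1 \left(p{\left(-3,-4 \right)} - 3\right) \right)} + 10499} = \sqrt{\frac{1 \left(-3 - 3\right) \left(-301 + 2 \cdot 1 \left(-3 - 3\right)\right)}{2} + 10499} = \sqrt{\frac{1 \left(-6\right) \left(-301 + 2 \cdot 1 \left(-6\right)\right)}{2} + 10499} = \sqrt{\frac{1}{2} \left(-6\right) \left(-301 + 2 \left(-6\right)\right) + 10499} = \sqrt{\frac{1}{2} \left(-6\right) \left(-301 - 12\right) + 10499} = \sqrt{\frac{1}{2} \left(-6\right) \left(-313\right) + 10499} = \sqrt{939 + 10499} = \sqrt{11438}$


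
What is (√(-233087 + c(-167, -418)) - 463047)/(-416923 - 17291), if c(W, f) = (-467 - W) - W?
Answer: 154349/144738 - 13*I*√345/217107 ≈ 1.0664 - 0.0011122*I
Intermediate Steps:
c(W, f) = -467 - 2*W
(√(-233087 + c(-167, -418)) - 463047)/(-416923 - 17291) = (√(-233087 + (-467 - 2*(-167))) - 463047)/(-416923 - 17291) = (√(-233087 + (-467 + 334)) - 463047)/(-434214) = (√(-233087 - 133) - 463047)*(-1/434214) = (√(-233220) - 463047)*(-1/434214) = (26*I*√345 - 463047)*(-1/434214) = (-463047 + 26*I*√345)*(-1/434214) = 154349/144738 - 13*I*√345/217107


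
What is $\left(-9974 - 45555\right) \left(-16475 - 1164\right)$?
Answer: $979476031$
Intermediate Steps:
$\left(-9974 - 45555\right) \left(-16475 - 1164\right) = \left(-55529\right) \left(-17639\right) = 979476031$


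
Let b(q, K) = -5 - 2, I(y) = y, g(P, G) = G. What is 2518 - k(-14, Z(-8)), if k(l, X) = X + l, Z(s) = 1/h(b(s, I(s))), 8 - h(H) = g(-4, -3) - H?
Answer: 10127/4 ≈ 2531.8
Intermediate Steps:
b(q, K) = -7
h(H) = 11 + H (h(H) = 8 - (-3 - H) = 8 + (3 + H) = 11 + H)
Z(s) = ¼ (Z(s) = 1/(11 - 7) = 1/4 = ¼)
2518 - k(-14, Z(-8)) = 2518 - (¼ - 14) = 2518 - 1*(-55/4) = 2518 + 55/4 = 10127/4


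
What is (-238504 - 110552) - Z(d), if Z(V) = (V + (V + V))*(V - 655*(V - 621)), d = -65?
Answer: 87257619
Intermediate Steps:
Z(V) = 3*V*(406755 - 654*V) (Z(V) = (V + 2*V)*(V - 655*(-621 + V)) = (3*V)*(V + (406755 - 655*V)) = (3*V)*(406755 - 654*V) = 3*V*(406755 - 654*V))
(-238504 - 110552) - Z(d) = (-238504 - 110552) - 9*(-65)*(135585 - 218*(-65)) = -349056 - 9*(-65)*(135585 + 14170) = -349056 - 9*(-65)*149755 = -349056 - 1*(-87606675) = -349056 + 87606675 = 87257619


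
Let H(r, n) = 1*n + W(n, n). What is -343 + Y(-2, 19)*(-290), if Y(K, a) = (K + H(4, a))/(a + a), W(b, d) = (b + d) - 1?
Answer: -14347/19 ≈ -755.11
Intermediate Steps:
W(b, d) = -1 + b + d
H(r, n) = -1 + 3*n (H(r, n) = 1*n + (-1 + n + n) = n + (-1 + 2*n) = -1 + 3*n)
Y(K, a) = (-1 + K + 3*a)/(2*a) (Y(K, a) = (K + (-1 + 3*a))/(a + a) = (-1 + K + 3*a)/((2*a)) = (-1 + K + 3*a)*(1/(2*a)) = (-1 + K + 3*a)/(2*a))
-343 + Y(-2, 19)*(-290) = -343 + ((½)*(-1 - 2 + 3*19)/19)*(-290) = -343 + ((½)*(1/19)*(-1 - 2 + 57))*(-290) = -343 + ((½)*(1/19)*54)*(-290) = -343 + (27/19)*(-290) = -343 - 7830/19 = -14347/19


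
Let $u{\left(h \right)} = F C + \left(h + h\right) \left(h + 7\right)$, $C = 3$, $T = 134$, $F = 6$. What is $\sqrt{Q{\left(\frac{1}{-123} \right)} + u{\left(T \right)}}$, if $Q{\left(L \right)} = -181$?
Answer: $5 \sqrt{1505} \approx 193.97$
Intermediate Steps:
$u{\left(h \right)} = 18 + 2 h \left(7 + h\right)$ ($u{\left(h \right)} = 6 \cdot 3 + \left(h + h\right) \left(h + 7\right) = 18 + 2 h \left(7 + h\right)$)
$\sqrt{Q{\left(\frac{1}{-123} \right)} + u{\left(T \right)}} = \sqrt{-181 + \left(18 + 2 \cdot 134^{2} + 14 \cdot 134\right)} = \sqrt{-181 + \left(18 + 2 \cdot 17956 + 1876\right)} = \sqrt{-181 + \left(18 + 35912 + 1876\right)} = \sqrt{-181 + 37806} = \sqrt{37625} = 5 \sqrt{1505}$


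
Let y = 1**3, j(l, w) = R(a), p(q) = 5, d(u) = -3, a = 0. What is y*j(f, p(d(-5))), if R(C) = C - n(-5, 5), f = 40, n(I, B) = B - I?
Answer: -10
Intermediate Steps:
R(C) = -10 + C (R(C) = C - (5 - 1*(-5)) = C - (5 + 5) = C - 1*10 = C - 10 = -10 + C)
j(l, w) = -10 (j(l, w) = -10 + 0 = -10)
y = 1
y*j(f, p(d(-5))) = 1*(-10) = -10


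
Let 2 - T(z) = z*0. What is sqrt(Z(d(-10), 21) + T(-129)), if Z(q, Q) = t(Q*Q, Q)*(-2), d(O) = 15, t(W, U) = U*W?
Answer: 2*I*sqrt(4630) ≈ 136.09*I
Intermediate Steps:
T(z) = 2 (T(z) = 2 - z*0 = 2 - 1*0 = 2 + 0 = 2)
Z(q, Q) = -2*Q**3 (Z(q, Q) = (Q*(Q*Q))*(-2) = (Q*Q**2)*(-2) = Q**3*(-2) = -2*Q**3)
sqrt(Z(d(-10), 21) + T(-129)) = sqrt(-2*21**3 + 2) = sqrt(-2*9261 + 2) = sqrt(-18522 + 2) = sqrt(-18520) = 2*I*sqrt(4630)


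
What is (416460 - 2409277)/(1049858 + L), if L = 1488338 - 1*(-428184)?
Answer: -1992817/2966380 ≈ -0.67180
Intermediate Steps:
L = 1916522 (L = 1488338 + 428184 = 1916522)
(416460 - 2409277)/(1049858 + L) = (416460 - 2409277)/(1049858 + 1916522) = -1992817/2966380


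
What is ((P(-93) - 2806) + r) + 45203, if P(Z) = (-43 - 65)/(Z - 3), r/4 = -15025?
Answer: -141615/8 ≈ -17702.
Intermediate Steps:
r = -60100 (r = 4*(-15025) = -60100)
P(Z) = -108/(-3 + Z)
((P(-93) - 2806) + r) + 45203 = ((-108/(-3 - 93) - 2806) - 60100) + 45203 = ((-108/(-96) - 2806) - 60100) + 45203 = ((-108*(-1/96) - 2806) - 60100) + 45203 = ((9/8 - 2806) - 60100) + 45203 = (-22439/8 - 60100) + 45203 = -503239/8 + 45203 = -141615/8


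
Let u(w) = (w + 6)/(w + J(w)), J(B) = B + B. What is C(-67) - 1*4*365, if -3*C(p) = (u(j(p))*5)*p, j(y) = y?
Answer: -12835/9 ≈ -1426.1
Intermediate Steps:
J(B) = 2*B
u(w) = (6 + w)/(3*w) (u(w) = (w + 6)/(w + 2*w) = (6 + w)/((3*w)) = (6 + w)*(1/(3*w)) = (6 + w)/(3*w))
C(p) = -10/3 - 5*p/9 (C(p) = -((6 + p)/(3*p))*5*p/3 = -5*(6 + p)/(3*p)*p/3 = -(10 + 5*p/3)/3 = -10/3 - 5*p/9)
C(-67) - 1*4*365 = (-10/3 - 5/9*(-67)) - 1*4*365 = (-10/3 + 335/9) - 4*365 = 305/9 - 1*1460 = 305/9 - 1460 = -12835/9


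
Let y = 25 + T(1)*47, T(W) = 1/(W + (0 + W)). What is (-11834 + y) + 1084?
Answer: -21403/2 ≈ -10702.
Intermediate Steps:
T(W) = 1/(2*W) (T(W) = 1/(W + W) = 1/(2*W))
y = 97/2 (y = 25 + ((½)/1)*47 = 25 + ((½)*1)*47 = 25 + (½)*47 = 25 + 47/2 = 97/2 ≈ 48.500)
(-11834 + y) + 1084 = (-11834 + 97/2) + 1084 = -23571/2 + 1084 = -21403/2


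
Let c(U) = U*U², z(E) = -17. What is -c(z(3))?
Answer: 4913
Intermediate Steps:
c(U) = U³
-c(z(3)) = -1*(-17)³ = -1*(-4913) = 4913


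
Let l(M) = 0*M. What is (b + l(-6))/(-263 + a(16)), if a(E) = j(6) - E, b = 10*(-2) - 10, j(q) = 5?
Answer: 15/137 ≈ 0.10949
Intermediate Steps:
l(M) = 0
b = -30 (b = -20 - 10 = -30)
a(E) = 5 - E
(b + l(-6))/(-263 + a(16)) = (-30 + 0)/(-263 + (5 - 1*16)) = -30/(-263 + (5 - 16)) = -30/(-263 - 11) = -30/(-274) = -30*(-1/274) = 15/137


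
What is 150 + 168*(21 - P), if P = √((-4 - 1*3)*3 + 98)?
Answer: 3678 - 168*√77 ≈ 2203.8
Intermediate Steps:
P = √77 (P = √((-4 - 3)*3 + 98) = √(-7*3 + 98) = √(-21 + 98) = √77 ≈ 8.7750)
150 + 168*(21 - P) = 150 + 168*(21 - √77) = 150 + (3528 - 168*√77) = 3678 - 168*√77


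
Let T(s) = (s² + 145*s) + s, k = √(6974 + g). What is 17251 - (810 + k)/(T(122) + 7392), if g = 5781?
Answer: 345778639/20044 - √12755/40088 ≈ 17251.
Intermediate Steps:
k = √12755 (k = √(6974 + 5781) = √12755 ≈ 112.94)
T(s) = s² + 146*s
17251 - (810 + k)/(T(122) + 7392) = 17251 - (810 + √12755)/(122*(146 + 122) + 7392) = 17251 - (810 + √12755)/(122*268 + 7392) = 17251 - (810 + √12755)/(32696 + 7392) = 17251 - (810 + √12755)/40088 = 17251 - (405/20044 + √12755/40088) = 17251 + (-405/20044 - √12755/40088) = 345778639/20044 - √12755/40088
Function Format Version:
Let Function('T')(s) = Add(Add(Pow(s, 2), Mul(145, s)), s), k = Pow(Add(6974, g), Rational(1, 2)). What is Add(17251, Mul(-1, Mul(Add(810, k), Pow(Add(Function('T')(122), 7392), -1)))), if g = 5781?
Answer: Add(Rational(345778639, 20044), Mul(Rational(-1, 40088), Pow(12755, Rational(1, 2)))) ≈ 17251.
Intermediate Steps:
k = Pow(12755, Rational(1, 2)) (k = Pow(Add(6974, 5781), Rational(1, 2)) = Pow(12755, Rational(1, 2)) ≈ 112.94)
Function('T')(s) = Add(Pow(s, 2), Mul(146, s))
Add(17251, Mul(-1, Mul(Add(810, k), Pow(Add(Function('T')(122), 7392), -1)))) = Add(17251, Mul(-1, Mul(Add(810, Pow(12755, Rational(1, 2))), Pow(Add(Mul(122, Add(146, 122)), 7392), -1)))) = Add(17251, Mul(-1, Mul(Add(810, Pow(12755, Rational(1, 2))), Pow(Add(Mul(122, 268), 7392), -1)))) = Add(17251, Mul(-1, Mul(Add(810, Pow(12755, Rational(1, 2))), Pow(Add(32696, 7392), -1)))) = Add(17251, Mul(-1, Mul(Add(810, Pow(12755, Rational(1, 2))), Pow(40088, -1)))) = Add(17251, Mul(-1, Mul(Add(810, Pow(12755, Rational(1, 2))), Rational(1, 40088)))) = Add(17251, Mul(-1, Add(Rational(405, 20044), Mul(Rational(1, 40088), Pow(12755, Rational(1, 2)))))) = Add(17251, Add(Rational(-405, 20044), Mul(Rational(-1, 40088), Pow(12755, Rational(1, 2))))) = Add(Rational(345778639, 20044), Mul(Rational(-1, 40088), Pow(12755, Rational(1, 2))))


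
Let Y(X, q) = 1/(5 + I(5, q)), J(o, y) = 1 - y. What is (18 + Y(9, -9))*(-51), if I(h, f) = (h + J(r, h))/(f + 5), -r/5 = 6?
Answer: -17646/19 ≈ -928.74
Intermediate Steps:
r = -30 (r = -5*6 = -30)
I(h, f) = 1/(5 + f) (I(h, f) = (h + (1 - h))/(f + 5) = 1/(5 + f))
Y(X, q) = 1/(5 + 1/(5 + q))
(18 + Y(9, -9))*(-51) = (18 + (5 - 9)/(26 + 5*(-9)))*(-51) = (18 - 4/(26 - 45))*(-51) = (18 - 4/(-19))*(-51) = (18 - 1/19*(-4))*(-51) = (18 + 4/19)*(-51) = (346/19)*(-51) = -17646/19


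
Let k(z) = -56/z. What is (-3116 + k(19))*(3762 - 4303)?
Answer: 32059660/19 ≈ 1.6874e+6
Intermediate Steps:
(-3116 + k(19))*(3762 - 4303) = (-3116 - 56/19)*(3762 - 4303) = (-3116 - 56*1/19)*(-541) = (-3116 - 56/19)*(-541) = -59260/19*(-541) = 32059660/19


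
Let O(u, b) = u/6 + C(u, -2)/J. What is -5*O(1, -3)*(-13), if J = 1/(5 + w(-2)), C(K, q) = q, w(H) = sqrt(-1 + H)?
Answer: -3835/6 - 130*I*sqrt(3) ≈ -639.17 - 225.17*I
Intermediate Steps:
J = 1/(5 + I*sqrt(3)) (J = 1/(5 + sqrt(-1 - 2)) = 1/(5 + sqrt(-3)) = 1/(5 + I*sqrt(3)) ≈ 0.17857 - 0.061859*I)
O(u, b) = -2/(5/28 - I*sqrt(3)/28) + u/6 (O(u, b) = u/6 - 2/(5/28 - I*sqrt(3)/28) = -2/(5/28 - I*sqrt(3)/28) + u/6)
-5*O(1, -3)*(-13) = -5*(-10 + (1/6)*1 - 2*I*sqrt(3))*(-13) = -5*(-10 + 1/6 - 2*I*sqrt(3))*(-13) = -5*(-59/6 - 2*I*sqrt(3))*(-13) = (295/6 + 10*I*sqrt(3))*(-13) = -3835/6 - 130*I*sqrt(3)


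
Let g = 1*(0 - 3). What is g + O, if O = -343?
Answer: -346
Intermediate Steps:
g = -3 (g = 1*(-3) = -3)
g + O = -3 - 343 = -346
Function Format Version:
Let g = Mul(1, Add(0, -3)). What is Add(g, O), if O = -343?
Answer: -346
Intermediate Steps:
g = -3 (g = Mul(1, -3) = -3)
Add(g, O) = Add(-3, -343) = -346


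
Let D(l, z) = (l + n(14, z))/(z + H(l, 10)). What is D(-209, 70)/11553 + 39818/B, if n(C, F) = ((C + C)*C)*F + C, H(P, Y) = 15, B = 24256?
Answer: 3976232981/2381951328 ≈ 1.6693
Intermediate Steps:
n(C, F) = C + 2*F*C**2 (n(C, F) = ((2*C)*C)*F + C = (2*C**2)*F + C = 2*F*C**2 + C = C + 2*F*C**2)
D(l, z) = (14 + l + 392*z)/(15 + z) (D(l, z) = (l + 14*(1 + 2*14*z))/(z + 15) = (l + 14*(1 + 28*z))/(15 + z) = (l + (14 + 392*z))/(15 + z) = (14 + l + 392*z)/(15 + z))
D(-209, 70)/11553 + 39818/B = ((14 - 209 + 392*70)/(15 + 70))/11553 + 39818/24256 = ((14 - 209 + 27440)/85)*(1/11553) + 39818*(1/24256) = ((1/85)*27245)*(1/11553) + 19909/12128 = (5449/17)*(1/11553) + 19909/12128 = 5449/196401 + 19909/12128 = 3976232981/2381951328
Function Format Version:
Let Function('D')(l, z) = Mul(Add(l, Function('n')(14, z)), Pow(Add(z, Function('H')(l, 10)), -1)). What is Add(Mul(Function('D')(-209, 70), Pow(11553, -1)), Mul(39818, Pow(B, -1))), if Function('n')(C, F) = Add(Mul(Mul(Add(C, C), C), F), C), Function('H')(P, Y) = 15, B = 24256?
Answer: Rational(3976232981, 2381951328) ≈ 1.6693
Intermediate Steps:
Function('n')(C, F) = Add(C, Mul(2, F, Pow(C, 2))) (Function('n')(C, F) = Add(Mul(Mul(Mul(2, C), C), F), C) = Add(Mul(Mul(2, Pow(C, 2)), F), C) = Add(Mul(2, F, Pow(C, 2)), C) = Add(C, Mul(2, F, Pow(C, 2))))
Function('D')(l, z) = Mul(Pow(Add(15, z), -1), Add(14, l, Mul(392, z))) (Function('D')(l, z) = Mul(Add(l, Mul(14, Add(1, Mul(2, 14, z)))), Pow(Add(z, 15), -1)) = Mul(Add(l, Mul(14, Add(1, Mul(28, z)))), Pow(Add(15, z), -1)) = Mul(Add(l, Add(14, Mul(392, z))), Pow(Add(15, z), -1)) = Mul(Add(14, l, Mul(392, z)), Pow(Add(15, z), -1)) = Mul(Pow(Add(15, z), -1), Add(14, l, Mul(392, z))))
Add(Mul(Function('D')(-209, 70), Pow(11553, -1)), Mul(39818, Pow(B, -1))) = Add(Mul(Mul(Pow(Add(15, 70), -1), Add(14, -209, Mul(392, 70))), Pow(11553, -1)), Mul(39818, Pow(24256, -1))) = Add(Mul(Mul(Pow(85, -1), Add(14, -209, 27440)), Rational(1, 11553)), Mul(39818, Rational(1, 24256))) = Add(Mul(Mul(Rational(1, 85), 27245), Rational(1, 11553)), Rational(19909, 12128)) = Add(Mul(Rational(5449, 17), Rational(1, 11553)), Rational(19909, 12128)) = Add(Rational(5449, 196401), Rational(19909, 12128)) = Rational(3976232981, 2381951328)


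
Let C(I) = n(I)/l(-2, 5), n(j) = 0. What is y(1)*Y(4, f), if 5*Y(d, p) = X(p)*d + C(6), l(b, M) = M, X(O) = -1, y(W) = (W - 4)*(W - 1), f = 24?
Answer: 0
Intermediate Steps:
y(W) = (-1 + W)*(-4 + W) (y(W) = (-4 + W)*(-1 + W) = (-1 + W)*(-4 + W))
C(I) = 0 (C(I) = 0/5 = 0*(⅕) = 0)
Y(d, p) = -d/5 (Y(d, p) = (-d + 0)/5 = (-d)/5 = -d/5)
y(1)*Y(4, f) = (4 + 1² - 5*1)*(-⅕*4) = (4 + 1 - 5)*(-⅘) = 0*(-⅘) = 0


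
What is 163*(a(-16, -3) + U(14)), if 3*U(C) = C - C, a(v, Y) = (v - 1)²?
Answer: 47107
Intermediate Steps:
a(v, Y) = (-1 + v)²
U(C) = 0 (U(C) = (C - C)/3 = (⅓)*0 = 0)
163*(a(-16, -3) + U(14)) = 163*((-1 - 16)² + 0) = 163*((-17)² + 0) = 163*(289 + 0) = 163*289 = 47107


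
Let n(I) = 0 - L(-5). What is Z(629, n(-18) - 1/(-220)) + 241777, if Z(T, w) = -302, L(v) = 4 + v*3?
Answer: 241475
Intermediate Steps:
L(v) = 4 + 3*v
n(I) = 11 (n(I) = 0 - (4 + 3*(-5)) = 0 - (4 - 15) = 0 - 1*(-11) = 0 + 11 = 11)
Z(629, n(-18) - 1/(-220)) + 241777 = -302 + 241777 = 241475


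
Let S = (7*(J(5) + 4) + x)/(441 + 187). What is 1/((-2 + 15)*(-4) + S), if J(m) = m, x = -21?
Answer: -314/16307 ≈ -0.019256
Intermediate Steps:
S = 21/314 (S = (7*(5 + 4) - 21)/(441 + 187) = (7*9 - 21)/628 = (63 - 21)*(1/628) = 42*(1/628) = 21/314 ≈ 0.066879)
1/((-2 + 15)*(-4) + S) = 1/((-2 + 15)*(-4) + 21/314) = 1/(13*(-4) + 21/314) = 1/(-52 + 21/314) = 1/(-16307/314) = -314/16307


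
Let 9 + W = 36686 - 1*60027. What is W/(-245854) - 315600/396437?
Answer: -34167359225/48732811099 ≈ -0.70112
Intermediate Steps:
W = -23350 (W = -9 + (36686 - 1*60027) = -9 + (36686 - 60027) = -9 - 23341 = -23350)
W/(-245854) - 315600/396437 = -23350/(-245854) - 315600/396437 = -23350*(-1/245854) - 315600*1/396437 = 11675/122927 - 315600/396437 = -34167359225/48732811099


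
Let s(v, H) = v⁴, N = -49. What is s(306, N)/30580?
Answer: 2191925124/7645 ≈ 2.8671e+5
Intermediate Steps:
s(306, N)/30580 = 306⁴/30580 = 8767700496*(1/30580) = 2191925124/7645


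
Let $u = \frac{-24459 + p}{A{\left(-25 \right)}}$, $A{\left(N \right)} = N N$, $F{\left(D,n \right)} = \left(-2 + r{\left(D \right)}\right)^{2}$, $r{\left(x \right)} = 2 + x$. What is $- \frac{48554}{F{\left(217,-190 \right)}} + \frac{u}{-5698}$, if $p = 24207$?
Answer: $- \frac{12350076148}{11978264375} \approx -1.031$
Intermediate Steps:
$F{\left(D,n \right)} = D^{2}$ ($F{\left(D,n \right)} = \left(-2 + \left(2 + D\right)\right)^{2} = D^{2}$)
$A{\left(N \right)} = N^{2}$
$u = - \frac{252}{625}$ ($u = \frac{-24459 + 24207}{\left(-25\right)^{2}} = - \frac{252}{625} \approx -0.4032$)
$- \frac{48554}{F{\left(217,-190 \right)}} + \frac{u}{-5698} = - \frac{48554}{217^{2}} - \frac{252}{625 \left(-5698\right)} = - \frac{48554}{47089} - - \frac{18}{254375} = \left(-48554\right) \frac{1}{47089} + \frac{18}{254375} = - \frac{48554}{47089} + \frac{18}{254375} = - \frac{12350076148}{11978264375}$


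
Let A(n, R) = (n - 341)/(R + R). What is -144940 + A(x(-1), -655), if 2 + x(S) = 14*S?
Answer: -189871043/1310 ≈ -1.4494e+5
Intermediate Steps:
x(S) = -2 + 14*S
A(n, R) = (-341 + n)/(2*R) (A(n, R) = (-341 + n)/((2*R)) = (-341 + n)*(1/(2*R)) = (-341 + n)/(2*R))
-144940 + A(x(-1), -655) = -144940 + (½)*(-341 + (-2 + 14*(-1)))/(-655) = -144940 + (½)*(-1/655)*(-341 + (-2 - 14)) = -144940 + (½)*(-1/655)*(-341 - 16) = -144940 + (½)*(-1/655)*(-357) = -144940 + 357/1310 = -189871043/1310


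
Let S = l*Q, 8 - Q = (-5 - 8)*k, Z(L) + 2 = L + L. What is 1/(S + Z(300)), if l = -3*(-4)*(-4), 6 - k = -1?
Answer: -1/4154 ≈ -0.00024073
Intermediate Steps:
Z(L) = -2 + 2*L (Z(L) = -2 + (L + L) = -2 + 2*L)
k = 7 (k = 6 - 1*(-1) = 6 + 1 = 7)
Q = 99 (Q = 8 - (-5 - 8)*7 = 8 - (-13)*7 = 8 - 1*(-91) = 8 + 91 = 99)
l = -48 (l = 12*(-4) = -48)
S = -4752 (S = -48*99 = -4752)
1/(S + Z(300)) = 1/(-4752 + (-2 + 2*300)) = 1/(-4752 + (-2 + 600)) = 1/(-4752 + 598) = 1/(-4154) = -1/4154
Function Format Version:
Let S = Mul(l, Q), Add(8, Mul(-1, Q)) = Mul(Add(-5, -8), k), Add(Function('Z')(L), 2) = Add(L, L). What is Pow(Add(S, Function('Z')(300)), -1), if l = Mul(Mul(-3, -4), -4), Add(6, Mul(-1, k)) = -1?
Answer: Rational(-1, 4154) ≈ -0.00024073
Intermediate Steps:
Function('Z')(L) = Add(-2, Mul(2, L)) (Function('Z')(L) = Add(-2, Add(L, L)) = Add(-2, Mul(2, L)))
k = 7 (k = Add(6, Mul(-1, -1)) = Add(6, 1) = 7)
Q = 99 (Q = Add(8, Mul(-1, Mul(Add(-5, -8), 7))) = Add(8, Mul(-1, Mul(-13, 7))) = Add(8, Mul(-1, -91)) = Add(8, 91) = 99)
l = -48 (l = Mul(12, -4) = -48)
S = -4752 (S = Mul(-48, 99) = -4752)
Pow(Add(S, Function('Z')(300)), -1) = Pow(Add(-4752, Add(-2, Mul(2, 300))), -1) = Pow(Add(-4752, Add(-2, 600)), -1) = Pow(Add(-4752, 598), -1) = Pow(-4154, -1) = Rational(-1, 4154)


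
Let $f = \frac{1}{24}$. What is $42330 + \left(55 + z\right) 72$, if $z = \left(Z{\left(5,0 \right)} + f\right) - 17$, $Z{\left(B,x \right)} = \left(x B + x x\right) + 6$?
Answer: $45501$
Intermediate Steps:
$f = \frac{1}{24} \approx 0.041667$
$Z{\left(B,x \right)} = 6 + x^{2} + B x$ ($Z{\left(B,x \right)} = \left(B x + x^{2}\right) + 6 = \left(x^{2} + B x\right) + 6 = 6 + x^{2} + B x$)
$z = - \frac{263}{24}$ ($z = \left(\left(6 + 0^{2} + 5 \cdot 0\right) + \frac{1}{24}\right) - 17 = \left(\left(6 + 0 + 0\right) + \frac{1}{24}\right) - 17 = \left(6 + \frac{1}{24}\right) - 17 = \frac{145}{24} - 17 = - \frac{263}{24} \approx -10.958$)
$42330 + \left(55 + z\right) 72 = 42330 + \left(55 - \frac{263}{24}\right) 72 = 42330 + \frac{1057}{24} \cdot 72 = 42330 + 3171 = 45501$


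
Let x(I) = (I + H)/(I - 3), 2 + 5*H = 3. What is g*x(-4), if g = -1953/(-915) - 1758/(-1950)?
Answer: 1143572/693875 ≈ 1.6481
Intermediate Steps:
H = ⅕ (H = -⅖ + (⅕)*3 = -⅖ + ⅗ = ⅕ ≈ 0.20000)
x(I) = (⅕ + I)/(-3 + I) (x(I) = (I + ⅕)/(I - 3) = (⅕ + I)/(-3 + I))
g = 60188/19825 (g = -1953*(-1/915) - 1758*(-1/1950) = 651/305 + 293/325 = 60188/19825 ≈ 3.0360)
g*x(-4) = 60188*((⅕ - 4)/(-3 - 4))/19825 = 60188*(-19/5/(-7))/19825 = 60188*(-⅐*(-19/5))/19825 = (60188/19825)*(19/35) = 1143572/693875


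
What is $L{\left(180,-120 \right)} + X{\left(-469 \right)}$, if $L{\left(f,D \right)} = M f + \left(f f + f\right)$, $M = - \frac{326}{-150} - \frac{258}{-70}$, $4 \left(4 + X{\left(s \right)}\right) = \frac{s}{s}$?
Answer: $\frac{4708323}{140} \approx 33631.0$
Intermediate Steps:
$X{\left(s \right)} = - \frac{15}{4}$ ($X{\left(s \right)} = -4 + \frac{s \frac{1}{s}}{4} = -4 + \frac{1}{4} \cdot 1 = -4 + \frac{1}{4} = - \frac{15}{4}$)
$M = \frac{3076}{525}$ ($M = \left(-326\right) \left(- \frac{1}{150}\right) - - \frac{129}{35} = \frac{163}{75} + \frac{129}{35} = \frac{3076}{525} \approx 5.859$)
$L{\left(f,D \right)} = f^{2} + \frac{3601 f}{525}$ ($L{\left(f,D \right)} = \frac{3076 f}{525} + \left(f f + f\right) = \frac{3076 f}{525} + \left(f^{2} + f\right) = \frac{3076 f}{525} + \left(f + f^{2}\right) = f^{2} + \frac{3601 f}{525}$)
$L{\left(180,-120 \right)} + X{\left(-469 \right)} = \frac{1}{525} \cdot 180 \left(3601 + 525 \cdot 180\right) - \frac{15}{4} = \frac{1}{525} \cdot 180 \left(3601 + 94500\right) - \frac{15}{4} = \frac{1}{525} \cdot 180 \cdot 98101 - \frac{15}{4} = \frac{1177212}{35} - \frac{15}{4} = \frac{4708323}{140}$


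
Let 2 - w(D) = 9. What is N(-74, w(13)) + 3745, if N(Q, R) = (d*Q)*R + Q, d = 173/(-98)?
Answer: 19296/7 ≈ 2756.6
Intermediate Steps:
d = -173/98 (d = 173*(-1/98) = -173/98 ≈ -1.7653)
w(D) = -7 (w(D) = 2 - 1*9 = 2 - 9 = -7)
N(Q, R) = Q - 173*Q*R/98 (N(Q, R) = (-173*Q/98)*R + Q = -173*Q*R/98 + Q = Q - 173*Q*R/98)
N(-74, w(13)) + 3745 = (1/98)*(-74)*(98 - 173*(-7)) + 3745 = (1/98)*(-74)*(98 + 1211) + 3745 = (1/98)*(-74)*1309 + 3745 = -6919/7 + 3745 = 19296/7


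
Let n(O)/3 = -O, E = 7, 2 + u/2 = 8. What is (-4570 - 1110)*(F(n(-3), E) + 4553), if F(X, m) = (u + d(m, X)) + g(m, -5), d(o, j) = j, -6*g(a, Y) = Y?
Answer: -77955160/3 ≈ -2.5985e+7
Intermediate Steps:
u = 12 (u = -4 + 2*8 = -4 + 16 = 12)
g(a, Y) = -Y/6
n(O) = -3*O (n(O) = 3*(-O) = -3*O)
F(X, m) = 77/6 + X (F(X, m) = (12 + X) - ⅙*(-5) = (12 + X) + ⅚ = 77/6 + X)
(-4570 - 1110)*(F(n(-3), E) + 4553) = (-4570 - 1110)*((77/6 - 3*(-3)) + 4553) = -5680*((77/6 + 9) + 4553) = -5680*(131/6 + 4553) = -5680*27449/6 = -77955160/3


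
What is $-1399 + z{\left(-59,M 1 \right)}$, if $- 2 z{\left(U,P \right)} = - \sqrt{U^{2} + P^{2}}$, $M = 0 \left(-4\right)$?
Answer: $- \frac{2739}{2} \approx -1369.5$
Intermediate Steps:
$M = 0$
$z{\left(U,P \right)} = \frac{\sqrt{P^{2} + U^{2}}}{2}$ ($z{\left(U,P \right)} = - \frac{\left(-1\right) \sqrt{U^{2} + P^{2}}}{2} = - \frac{\left(-1\right) \sqrt{P^{2} + U^{2}}}{2} = \frac{\sqrt{P^{2} + U^{2}}}{2}$)
$-1399 + z{\left(-59,M 1 \right)} = -1399 + \frac{\sqrt{\left(0 \cdot 1\right)^{2} + \left(-59\right)^{2}}}{2} = -1399 + \frac{\sqrt{0^{2} + 3481}}{2} = -1399 + \frac{\sqrt{0 + 3481}}{2} = -1399 + \frac{\sqrt{3481}}{2} = -1399 + \frac{1}{2} \cdot 59 = -1399 + \frac{59}{2} = - \frac{2739}{2}$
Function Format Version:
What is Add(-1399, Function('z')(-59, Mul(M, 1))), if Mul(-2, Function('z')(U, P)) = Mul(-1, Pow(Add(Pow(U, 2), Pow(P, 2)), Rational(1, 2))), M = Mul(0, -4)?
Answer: Rational(-2739, 2) ≈ -1369.5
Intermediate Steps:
M = 0
Function('z')(U, P) = Mul(Rational(1, 2), Pow(Add(Pow(P, 2), Pow(U, 2)), Rational(1, 2))) (Function('z')(U, P) = Mul(Rational(-1, 2), Mul(-1, Pow(Add(Pow(U, 2), Pow(P, 2)), Rational(1, 2)))) = Mul(Rational(-1, 2), Mul(-1, Pow(Add(Pow(P, 2), Pow(U, 2)), Rational(1, 2)))) = Mul(Rational(1, 2), Pow(Add(Pow(P, 2), Pow(U, 2)), Rational(1, 2))))
Add(-1399, Function('z')(-59, Mul(M, 1))) = Add(-1399, Mul(Rational(1, 2), Pow(Add(Pow(Mul(0, 1), 2), Pow(-59, 2)), Rational(1, 2)))) = Add(-1399, Mul(Rational(1, 2), Pow(Add(Pow(0, 2), 3481), Rational(1, 2)))) = Add(-1399, Mul(Rational(1, 2), Pow(Add(0, 3481), Rational(1, 2)))) = Add(-1399, Mul(Rational(1, 2), Pow(3481, Rational(1, 2)))) = Add(-1399, Mul(Rational(1, 2), 59)) = Add(-1399, Rational(59, 2)) = Rational(-2739, 2)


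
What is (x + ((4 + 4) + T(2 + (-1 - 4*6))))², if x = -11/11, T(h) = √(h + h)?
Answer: (7 + I*√46)² ≈ 3.0 + 94.953*I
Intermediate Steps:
T(h) = √2*√h (T(h) = √(2*h) = √2*√h)
x = -1 (x = -11*1/11 = -1)
(x + ((4 + 4) + T(2 + (-1 - 4*6))))² = (-1 + ((4 + 4) + √2*√(2 + (-1 - 4*6))))² = (-1 + (8 + √2*√(2 + (-1 - 24))))² = (-1 + (8 + √2*√(2 - 25)))² = (-1 + (8 + √2*√(-23)))² = (-1 + (8 + √2*(I*√23)))² = (-1 + (8 + I*√46))² = (7 + I*√46)²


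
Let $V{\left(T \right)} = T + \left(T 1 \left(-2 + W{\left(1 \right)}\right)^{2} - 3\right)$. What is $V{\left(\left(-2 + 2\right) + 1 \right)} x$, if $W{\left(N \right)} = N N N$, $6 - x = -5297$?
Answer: $-5303$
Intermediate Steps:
$x = 5303$ ($x = 6 - -5297 = 6 + 5297 = 5303$)
$W{\left(N \right)} = N^{3}$ ($W{\left(N \right)} = N^{2} N = N^{3}$)
$V{\left(T \right)} = -3 + 2 T$ ($V{\left(T \right)} = T + \left(T 1 \left(-2 + 1^{3}\right)^{2} - 3\right) = T + \left(T \left(-2 + 1\right)^{2} - 3\right) = T + \left(T \left(-1\right)^{2} - 3\right) = T + \left(T 1 - 3\right) = T + \left(T - 3\right) = T + \left(-3 + T\right) = -3 + 2 T$)
$V{\left(\left(-2 + 2\right) + 1 \right)} x = \left(-3 + 2 \left(\left(-2 + 2\right) + 1\right)\right) 5303 = \left(-3 + 2 \left(0 + 1\right)\right) 5303 = \left(-3 + 2 \cdot 1\right) 5303 = \left(-3 + 2\right) 5303 = \left(-1\right) 5303 = -5303$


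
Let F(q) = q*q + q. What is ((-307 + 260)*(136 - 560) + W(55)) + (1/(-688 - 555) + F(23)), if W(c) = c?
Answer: 25525004/1243 ≈ 20535.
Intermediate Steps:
F(q) = q + q**2 (F(q) = q**2 + q = q + q**2)
((-307 + 260)*(136 - 560) + W(55)) + (1/(-688 - 555) + F(23)) = ((-307 + 260)*(136 - 560) + 55) + (1/(-688 - 555) + 23*(1 + 23)) = (-47*(-424) + 55) + (1/(-1243) + 23*24) = (19928 + 55) + (-1/1243 + 552) = 19983 + 686135/1243 = 25525004/1243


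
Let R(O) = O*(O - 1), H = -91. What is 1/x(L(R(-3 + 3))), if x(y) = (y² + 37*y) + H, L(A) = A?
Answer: -1/91 ≈ -0.010989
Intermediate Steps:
R(O) = O*(-1 + O)
x(y) = -91 + y² + 37*y (x(y) = (y² + 37*y) - 91 = -91 + y² + 37*y)
1/x(L(R(-3 + 3))) = 1/(-91 + ((-3 + 3)*(-1 + (-3 + 3)))² + 37*((-3 + 3)*(-1 + (-3 + 3)))) = 1/(-91 + (0*(-1 + 0))² + 37*(0*(-1 + 0))) = 1/(-91 + (0*(-1))² + 37*(0*(-1))) = 1/(-91 + 0² + 37*0) = 1/(-91 + 0 + 0) = 1/(-91) = -1/91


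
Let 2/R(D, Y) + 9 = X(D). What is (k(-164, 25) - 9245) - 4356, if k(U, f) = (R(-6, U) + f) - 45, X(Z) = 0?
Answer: -122591/9 ≈ -13621.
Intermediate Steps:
R(D, Y) = -2/9 (R(D, Y) = 2/(-9 + 0) = 2/(-9) = 2*(-1/9) = -2/9)
k(U, f) = -407/9 + f (k(U, f) = (-2/9 + f) - 45 = -407/9 + f)
(k(-164, 25) - 9245) - 4356 = ((-407/9 + 25) - 9245) - 4356 = (-182/9 - 9245) - 4356 = -83387/9 - 4356 = -122591/9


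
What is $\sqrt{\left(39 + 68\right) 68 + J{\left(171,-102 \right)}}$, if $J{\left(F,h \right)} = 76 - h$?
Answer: $\sqrt{7454} \approx 86.337$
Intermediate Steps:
$\sqrt{\left(39 + 68\right) 68 + J{\left(171,-102 \right)}} = \sqrt{\left(39 + 68\right) 68 + \left(76 - -102\right)} = \sqrt{107 \cdot 68 + \left(76 + 102\right)} = \sqrt{7276 + 178} = \sqrt{7454}$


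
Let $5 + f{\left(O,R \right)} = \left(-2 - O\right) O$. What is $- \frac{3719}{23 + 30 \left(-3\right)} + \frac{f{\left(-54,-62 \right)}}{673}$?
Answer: $\frac{2314416}{45091} \approx 51.328$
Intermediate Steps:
$f{\left(O,R \right)} = -5 + O \left(-2 - O\right)$ ($f{\left(O,R \right)} = -5 + \left(-2 - O\right) O = -5 + O \left(-2 - O\right)$)
$- \frac{3719}{23 + 30 \left(-3\right)} + \frac{f{\left(-54,-62 \right)}}{673} = - \frac{3719}{23 + 30 \left(-3\right)} + \frac{-5 - \left(-54\right)^{2} - -108}{673} = - \frac{3719}{23 - 90} + \left(-5 - 2916 + 108\right) \frac{1}{673} = - \frac{3719}{-67} + \left(-5 - 2916 + 108\right) \frac{1}{673} = \left(-3719\right) \left(- \frac{1}{67}\right) - \frac{2813}{673} = \frac{3719}{67} - \frac{2813}{673} = \frac{2314416}{45091}$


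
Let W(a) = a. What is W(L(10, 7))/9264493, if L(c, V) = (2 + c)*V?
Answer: 12/1323499 ≈ 9.0669e-6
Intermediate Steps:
L(c, V) = V*(2 + c)
W(L(10, 7))/9264493 = (7*(2 + 10))/9264493 = (7*12)*(1/9264493) = 84*(1/9264493) = 12/1323499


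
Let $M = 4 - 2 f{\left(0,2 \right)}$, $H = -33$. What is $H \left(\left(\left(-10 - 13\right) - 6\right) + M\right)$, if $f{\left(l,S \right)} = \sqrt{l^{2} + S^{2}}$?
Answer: $957$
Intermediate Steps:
$f{\left(l,S \right)} = \sqrt{S^{2} + l^{2}}$
$M = 0$ ($M = 4 - 2 \sqrt{2^{2} + 0^{2}} = 4 - 2 \sqrt{4 + 0} = 4 - 2 \sqrt{4} = 4 - 4 = 0$)
$H \left(\left(\left(-10 - 13\right) - 6\right) + M\right) = - 33 \left(\left(\left(-10 - 13\right) - 6\right) + 0\right) = - 33 \left(\left(-23 - 6\right) + 0\right) = - 33 \left(-29 + 0\right) = \left(-33\right) \left(-29\right) = 957$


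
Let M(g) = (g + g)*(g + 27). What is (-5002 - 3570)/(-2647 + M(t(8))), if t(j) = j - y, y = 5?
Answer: 8572/2467 ≈ 3.4747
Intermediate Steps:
t(j) = -5 + j (t(j) = j - 1*5 = j - 5 = -5 + j)
M(g) = 2*g*(27 + g) (M(g) = (2*g)*(27 + g) = 2*g*(27 + g))
(-5002 - 3570)/(-2647 + M(t(8))) = (-5002 - 3570)/(-2647 + 2*(-5 + 8)*(27 + (-5 + 8))) = -8572/(-2647 + 2*3*(27 + 3)) = -8572/(-2647 + 2*3*30) = -8572/(-2647 + 180) = -8572/(-2467) = -8572*(-1/2467) = 8572/2467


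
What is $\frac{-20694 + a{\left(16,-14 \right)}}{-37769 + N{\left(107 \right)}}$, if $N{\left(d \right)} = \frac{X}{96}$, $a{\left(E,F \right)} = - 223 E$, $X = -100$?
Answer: $\frac{582288}{906481} \approx 0.64236$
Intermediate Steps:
$N{\left(d \right)} = - \frac{25}{24}$ ($N{\left(d \right)} = - \frac{100}{96} = \left(-100\right) \frac{1}{96} = - \frac{25}{24}$)
$\frac{-20694 + a{\left(16,-14 \right)}}{-37769 + N{\left(107 \right)}} = \frac{-20694 - 3568}{-37769 - \frac{25}{24}} = \frac{-20694 - 3568}{- \frac{906481}{24}} = \left(-24262\right) \left(- \frac{24}{906481}\right) = \frac{582288}{906481}$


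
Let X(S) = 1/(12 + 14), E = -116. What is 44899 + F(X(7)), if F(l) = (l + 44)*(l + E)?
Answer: 26899549/676 ≈ 39792.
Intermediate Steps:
X(S) = 1/26
F(l) = (-116 + l)*(44 + l) (F(l) = (l + 44)*(l - 116) = (44 + l)*(-116 + l) = (-116 + l)*(44 + l))
44899 + F(X(7)) = 44899 + (-5104 + (1/26)² - 72*1/26) = 44899 + (-5104 + 1/676 - 36/13) = 44899 - 3452175/676 = 26899549/676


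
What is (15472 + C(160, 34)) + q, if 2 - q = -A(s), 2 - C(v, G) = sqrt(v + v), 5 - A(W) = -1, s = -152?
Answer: 15482 - 8*sqrt(5) ≈ 15464.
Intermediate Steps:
A(W) = 6 (A(W) = 5 - 1*(-1) = 5 + 1 = 6)
C(v, G) = 2 - sqrt(2)*sqrt(v) (C(v, G) = 2 - sqrt(v + v) = 2 - sqrt(2*v) = 2 - sqrt(2)*sqrt(v))
q = 8 (q = 2 - (-1)*6 = 2 - 1*(-6) = 2 + 6 = 8)
(15472 + C(160, 34)) + q = (15472 + (2 - sqrt(2)*sqrt(160))) + 8 = (15472 + (2 - sqrt(2)*4*sqrt(10))) + 8 = (15472 + (2 - 8*sqrt(5))) + 8 = (15474 - 8*sqrt(5)) + 8 = 15482 - 8*sqrt(5)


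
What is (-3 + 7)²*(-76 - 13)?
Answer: -1424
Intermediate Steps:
(-3 + 7)²*(-76 - 13) = 4²*(-89) = 16*(-89) = -1424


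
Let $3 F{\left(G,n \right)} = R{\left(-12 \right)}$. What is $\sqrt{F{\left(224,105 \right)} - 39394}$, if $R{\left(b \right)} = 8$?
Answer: $\frac{i \sqrt{354522}}{3} \approx 198.47 i$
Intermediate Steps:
$F{\left(G,n \right)} = \frac{8}{3}$ ($F{\left(G,n \right)} = \frac{1}{3} \cdot 8 = \frac{8}{3}$)
$\sqrt{F{\left(224,105 \right)} - 39394} = \sqrt{\frac{8}{3} - 39394} = \sqrt{- \frac{118174}{3}} = \frac{i \sqrt{354522}}{3}$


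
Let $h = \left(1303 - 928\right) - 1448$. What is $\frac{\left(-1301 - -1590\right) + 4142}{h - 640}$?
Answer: $- \frac{1477}{571} \approx -2.5867$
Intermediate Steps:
$h = -1073$ ($h = 375 - 1448 = -1073$)
$\frac{\left(-1301 - -1590\right) + 4142}{h - 640} = \frac{\left(-1301 - -1590\right) + 4142}{-1073 - 640} = \frac{\left(-1301 + 1590\right) + 4142}{-1713} = \left(289 + 4142\right) \left(- \frac{1}{1713}\right) = 4431 \left(- \frac{1}{1713}\right) = - \frac{1477}{571}$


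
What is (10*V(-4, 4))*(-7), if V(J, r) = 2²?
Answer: -280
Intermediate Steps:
V(J, r) = 4
(10*V(-4, 4))*(-7) = (10*4)*(-7) = 40*(-7) = -280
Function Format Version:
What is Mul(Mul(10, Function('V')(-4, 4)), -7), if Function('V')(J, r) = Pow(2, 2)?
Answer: -280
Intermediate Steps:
Function('V')(J, r) = 4
Mul(Mul(10, Function('V')(-4, 4)), -7) = Mul(Mul(10, 4), -7) = Mul(40, -7) = -280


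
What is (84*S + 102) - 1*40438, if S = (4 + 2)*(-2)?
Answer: -41344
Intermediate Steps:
S = -12 (S = 6*(-2) = -12)
(84*S + 102) - 1*40438 = (84*(-12) + 102) - 1*40438 = (-1008 + 102) - 40438 = -906 - 40438 = -41344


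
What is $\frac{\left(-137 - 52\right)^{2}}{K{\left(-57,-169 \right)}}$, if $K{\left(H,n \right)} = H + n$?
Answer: $- \frac{35721}{226} \approx -158.06$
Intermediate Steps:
$\frac{\left(-137 - 52\right)^{2}}{K{\left(-57,-169 \right)}} = \frac{\left(-137 - 52\right)^{2}}{-57 - 169} = \frac{\left(-189\right)^{2}}{-226} = 35721 \left(- \frac{1}{226}\right) = - \frac{35721}{226}$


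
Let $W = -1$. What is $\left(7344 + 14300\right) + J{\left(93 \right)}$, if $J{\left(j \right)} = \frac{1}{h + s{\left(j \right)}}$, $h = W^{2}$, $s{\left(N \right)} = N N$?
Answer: $\frac{187220601}{8650} \approx 21644.0$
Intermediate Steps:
$s{\left(N \right)} = N^{2}$
$h = 1$ ($h = \left(-1\right)^{2} = 1$)
$J{\left(j \right)} = \frac{1}{1 + j^{2}}$
$\left(7344 + 14300\right) + J{\left(93 \right)} = \left(7344 + 14300\right) + \frac{1}{1 + 93^{2}} = 21644 + \frac{1}{1 + 8649} = 21644 + \frac{1}{8650} = \frac{187220601}{8650}$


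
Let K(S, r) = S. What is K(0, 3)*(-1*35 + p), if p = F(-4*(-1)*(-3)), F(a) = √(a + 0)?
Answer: 0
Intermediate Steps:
F(a) = √a
p = 2*I*√3 (p = √(-4*(-1)*(-3)) = √(4*(-3)) = √(-12) = 2*I*√3 ≈ 3.4641*I)
K(0, 3)*(-1*35 + p) = 0*(-1*35 + 2*I*√3) = 0*(-35 + 2*I*√3) = 0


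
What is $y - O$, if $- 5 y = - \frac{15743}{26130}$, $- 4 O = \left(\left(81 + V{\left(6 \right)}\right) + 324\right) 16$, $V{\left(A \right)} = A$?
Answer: $\frac{16523411}{10050} \approx 1644.1$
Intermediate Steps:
$O = -1644$ ($O = - \frac{\left(\left(81 + 6\right) + 324\right) 16}{4} = - \frac{\left(87 + 324\right) 16}{4} = - \frac{411 \cdot 16}{4} = \left(- \frac{1}{4}\right) 6576 = -1644$)
$y = \frac{1211}{10050}$ ($y = - \frac{\left(-15743\right) \frac{1}{26130}}{5} = \left(- \frac{1}{5}\right) \left(- \frac{1211}{2010}\right) = \frac{1211}{10050} \approx 0.1205$)
$y - O = \frac{1211}{10050} - -1644 = \frac{1211}{10050} + 1644 = \frac{16523411}{10050}$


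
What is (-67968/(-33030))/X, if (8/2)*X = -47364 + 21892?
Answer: -118/365165 ≈ -0.00032314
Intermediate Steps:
X = -6368 (X = (-47364 + 21892)/4 = (¼)*(-25472) = -6368)
(-67968/(-33030))/X = -67968/(-33030)/(-6368) = -67968*(-1/33030)*(-1/6368) = (3776/1835)*(-1/6368) = -118/365165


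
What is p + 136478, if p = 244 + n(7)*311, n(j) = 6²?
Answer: 147918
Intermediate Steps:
n(j) = 36
p = 11440 (p = 244 + 36*311 = 244 + 11196 = 11440)
p + 136478 = 11440 + 136478 = 147918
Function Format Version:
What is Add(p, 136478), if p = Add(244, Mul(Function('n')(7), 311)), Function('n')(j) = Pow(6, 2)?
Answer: 147918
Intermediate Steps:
Function('n')(j) = 36
p = 11440 (p = Add(244, Mul(36, 311)) = Add(244, 11196) = 11440)
Add(p, 136478) = Add(11440, 136478) = 147918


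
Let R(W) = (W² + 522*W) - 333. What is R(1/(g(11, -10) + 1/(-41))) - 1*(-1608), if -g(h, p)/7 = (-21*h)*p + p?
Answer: 555545868526354/435733330201 ≈ 1275.0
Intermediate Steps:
g(h, p) = -7*p + 147*h*p (g(h, p) = -7*((-21*h)*p + p) = -7*(-21*h*p + p) = -7*(p - 21*h*p) = -7*p + 147*h*p)
R(W) = -333 + W² + 522*W
R(1/(g(11, -10) + 1/(-41))) - 1*(-1608) = (-333 + (1/(7*(-10)*(-1 + 21*11) + 1/(-41)))² + 522/(7*(-10)*(-1 + 21*11) + 1/(-41))) - 1*(-1608) = (-333 + (1/(7*(-10)*(-1 + 231) - 1/41))² + 522/(7*(-10)*(-1 + 231) - 1/41)) + 1608 = (-333 + (1/(7*(-10)*230 - 1/41))² + 522/(7*(-10)*230 - 1/41)) + 1608 = (-333 + (1/(-16100 - 1/41))² + 522/(-16100 - 1/41)) + 1608 = (-333 + (1/(-660101/41))² + 522/(-660101/41)) + 1608 = (-333 + (-41/660101)² + 522*(-41/660101)) + 1608 = (-333 + 1681/435733330201 - 21402/660101) + 1608 = -145113326436854/435733330201 + 1608 = 555545868526354/435733330201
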